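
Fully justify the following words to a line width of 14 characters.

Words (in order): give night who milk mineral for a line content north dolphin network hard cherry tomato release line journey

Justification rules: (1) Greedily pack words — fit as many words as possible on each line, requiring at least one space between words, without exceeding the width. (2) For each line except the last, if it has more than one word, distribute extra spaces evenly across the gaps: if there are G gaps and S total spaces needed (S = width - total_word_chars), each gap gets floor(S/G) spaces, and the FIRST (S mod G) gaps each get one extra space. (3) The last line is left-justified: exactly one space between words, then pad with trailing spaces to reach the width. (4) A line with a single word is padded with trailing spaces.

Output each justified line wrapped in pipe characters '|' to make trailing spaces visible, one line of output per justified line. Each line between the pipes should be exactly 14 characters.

Line 1: ['give', 'night', 'who'] (min_width=14, slack=0)
Line 2: ['milk', 'mineral'] (min_width=12, slack=2)
Line 3: ['for', 'a', 'line'] (min_width=10, slack=4)
Line 4: ['content', 'north'] (min_width=13, slack=1)
Line 5: ['dolphin'] (min_width=7, slack=7)
Line 6: ['network', 'hard'] (min_width=12, slack=2)
Line 7: ['cherry', 'tomato'] (min_width=13, slack=1)
Line 8: ['release', 'line'] (min_width=12, slack=2)
Line 9: ['journey'] (min_width=7, slack=7)

Answer: |give night who|
|milk   mineral|
|for   a   line|
|content  north|
|dolphin       |
|network   hard|
|cherry  tomato|
|release   line|
|journey       |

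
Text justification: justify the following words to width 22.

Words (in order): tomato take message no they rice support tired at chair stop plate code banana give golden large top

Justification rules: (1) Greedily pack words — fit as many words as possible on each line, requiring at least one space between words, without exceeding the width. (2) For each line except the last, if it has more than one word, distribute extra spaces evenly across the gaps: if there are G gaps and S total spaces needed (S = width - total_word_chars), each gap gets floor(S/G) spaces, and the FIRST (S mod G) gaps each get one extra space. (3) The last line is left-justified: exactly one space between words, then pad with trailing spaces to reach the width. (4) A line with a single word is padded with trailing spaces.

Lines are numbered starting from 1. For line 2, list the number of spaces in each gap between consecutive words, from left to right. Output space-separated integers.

Line 1: ['tomato', 'take', 'message', 'no'] (min_width=22, slack=0)
Line 2: ['they', 'rice', 'support'] (min_width=17, slack=5)
Line 3: ['tired', 'at', 'chair', 'stop'] (min_width=19, slack=3)
Line 4: ['plate', 'code', 'banana', 'give'] (min_width=22, slack=0)
Line 5: ['golden', 'large', 'top'] (min_width=16, slack=6)

Answer: 4 3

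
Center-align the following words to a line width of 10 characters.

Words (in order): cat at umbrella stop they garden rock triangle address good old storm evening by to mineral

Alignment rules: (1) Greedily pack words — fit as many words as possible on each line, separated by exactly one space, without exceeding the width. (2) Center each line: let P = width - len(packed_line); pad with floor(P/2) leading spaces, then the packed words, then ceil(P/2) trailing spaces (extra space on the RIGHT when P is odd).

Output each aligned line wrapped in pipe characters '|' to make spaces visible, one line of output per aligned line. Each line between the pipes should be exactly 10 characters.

Line 1: ['cat', 'at'] (min_width=6, slack=4)
Line 2: ['umbrella'] (min_width=8, slack=2)
Line 3: ['stop', 'they'] (min_width=9, slack=1)
Line 4: ['garden'] (min_width=6, slack=4)
Line 5: ['rock'] (min_width=4, slack=6)
Line 6: ['triangle'] (min_width=8, slack=2)
Line 7: ['address'] (min_width=7, slack=3)
Line 8: ['good', 'old'] (min_width=8, slack=2)
Line 9: ['storm'] (min_width=5, slack=5)
Line 10: ['evening', 'by'] (min_width=10, slack=0)
Line 11: ['to', 'mineral'] (min_width=10, slack=0)

Answer: |  cat at  |
| umbrella |
|stop they |
|  garden  |
|   rock   |
| triangle |
| address  |
| good old |
|  storm   |
|evening by|
|to mineral|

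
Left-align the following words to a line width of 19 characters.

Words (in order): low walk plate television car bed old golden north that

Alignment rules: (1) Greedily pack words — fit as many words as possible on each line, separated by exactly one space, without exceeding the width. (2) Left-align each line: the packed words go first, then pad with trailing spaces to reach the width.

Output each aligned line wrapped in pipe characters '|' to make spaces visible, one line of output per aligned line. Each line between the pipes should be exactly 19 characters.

Line 1: ['low', 'walk', 'plate'] (min_width=14, slack=5)
Line 2: ['television', 'car', 'bed'] (min_width=18, slack=1)
Line 3: ['old', 'golden', 'north'] (min_width=16, slack=3)
Line 4: ['that'] (min_width=4, slack=15)

Answer: |low walk plate     |
|television car bed |
|old golden north   |
|that               |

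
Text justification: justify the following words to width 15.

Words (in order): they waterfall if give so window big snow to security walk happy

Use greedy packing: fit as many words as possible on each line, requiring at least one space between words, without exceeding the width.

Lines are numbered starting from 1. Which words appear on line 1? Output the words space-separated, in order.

Answer: they waterfall

Derivation:
Line 1: ['they', 'waterfall'] (min_width=14, slack=1)
Line 2: ['if', 'give', 'so'] (min_width=10, slack=5)
Line 3: ['window', 'big', 'snow'] (min_width=15, slack=0)
Line 4: ['to', 'security'] (min_width=11, slack=4)
Line 5: ['walk', 'happy'] (min_width=10, slack=5)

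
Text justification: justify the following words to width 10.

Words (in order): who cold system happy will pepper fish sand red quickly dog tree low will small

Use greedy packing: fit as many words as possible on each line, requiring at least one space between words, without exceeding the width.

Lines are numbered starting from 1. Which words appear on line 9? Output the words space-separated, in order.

Line 1: ['who', 'cold'] (min_width=8, slack=2)
Line 2: ['system'] (min_width=6, slack=4)
Line 3: ['happy', 'will'] (min_width=10, slack=0)
Line 4: ['pepper'] (min_width=6, slack=4)
Line 5: ['fish', 'sand'] (min_width=9, slack=1)
Line 6: ['red'] (min_width=3, slack=7)
Line 7: ['quickly'] (min_width=7, slack=3)
Line 8: ['dog', 'tree'] (min_width=8, slack=2)
Line 9: ['low', 'will'] (min_width=8, slack=2)
Line 10: ['small'] (min_width=5, slack=5)

Answer: low will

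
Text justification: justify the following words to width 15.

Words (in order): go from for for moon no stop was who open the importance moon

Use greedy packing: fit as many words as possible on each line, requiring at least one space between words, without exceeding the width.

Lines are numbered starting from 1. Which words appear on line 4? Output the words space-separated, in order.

Answer: the importance

Derivation:
Line 1: ['go', 'from', 'for', 'for'] (min_width=15, slack=0)
Line 2: ['moon', 'no', 'stop'] (min_width=12, slack=3)
Line 3: ['was', 'who', 'open'] (min_width=12, slack=3)
Line 4: ['the', 'importance'] (min_width=14, slack=1)
Line 5: ['moon'] (min_width=4, slack=11)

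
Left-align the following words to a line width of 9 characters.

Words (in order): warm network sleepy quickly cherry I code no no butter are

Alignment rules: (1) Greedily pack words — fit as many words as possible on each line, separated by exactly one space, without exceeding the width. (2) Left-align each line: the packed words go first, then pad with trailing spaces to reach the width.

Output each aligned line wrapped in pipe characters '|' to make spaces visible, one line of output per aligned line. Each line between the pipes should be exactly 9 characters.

Line 1: ['warm'] (min_width=4, slack=5)
Line 2: ['network'] (min_width=7, slack=2)
Line 3: ['sleepy'] (min_width=6, slack=3)
Line 4: ['quickly'] (min_width=7, slack=2)
Line 5: ['cherry', 'I'] (min_width=8, slack=1)
Line 6: ['code', 'no'] (min_width=7, slack=2)
Line 7: ['no', 'butter'] (min_width=9, slack=0)
Line 8: ['are'] (min_width=3, slack=6)

Answer: |warm     |
|network  |
|sleepy   |
|quickly  |
|cherry I |
|code no  |
|no butter|
|are      |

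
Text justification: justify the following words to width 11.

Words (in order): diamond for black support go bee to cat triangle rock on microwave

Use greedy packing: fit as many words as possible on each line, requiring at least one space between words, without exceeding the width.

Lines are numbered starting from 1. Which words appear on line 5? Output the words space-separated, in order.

Line 1: ['diamond', 'for'] (min_width=11, slack=0)
Line 2: ['black'] (min_width=5, slack=6)
Line 3: ['support', 'go'] (min_width=10, slack=1)
Line 4: ['bee', 'to', 'cat'] (min_width=10, slack=1)
Line 5: ['triangle'] (min_width=8, slack=3)
Line 6: ['rock', 'on'] (min_width=7, slack=4)
Line 7: ['microwave'] (min_width=9, slack=2)

Answer: triangle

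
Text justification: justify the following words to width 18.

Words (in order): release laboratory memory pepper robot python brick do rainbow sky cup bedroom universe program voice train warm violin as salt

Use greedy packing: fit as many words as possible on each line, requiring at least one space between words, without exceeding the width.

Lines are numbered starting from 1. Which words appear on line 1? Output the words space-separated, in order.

Answer: release laboratory

Derivation:
Line 1: ['release', 'laboratory'] (min_width=18, slack=0)
Line 2: ['memory', 'pepper'] (min_width=13, slack=5)
Line 3: ['robot', 'python', 'brick'] (min_width=18, slack=0)
Line 4: ['do', 'rainbow', 'sky', 'cup'] (min_width=18, slack=0)
Line 5: ['bedroom', 'universe'] (min_width=16, slack=2)
Line 6: ['program', 'voice'] (min_width=13, slack=5)
Line 7: ['train', 'warm', 'violin'] (min_width=17, slack=1)
Line 8: ['as', 'salt'] (min_width=7, slack=11)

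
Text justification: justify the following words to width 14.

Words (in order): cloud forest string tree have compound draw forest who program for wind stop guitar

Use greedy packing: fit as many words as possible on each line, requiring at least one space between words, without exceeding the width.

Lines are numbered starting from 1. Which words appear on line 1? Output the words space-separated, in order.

Line 1: ['cloud', 'forest'] (min_width=12, slack=2)
Line 2: ['string', 'tree'] (min_width=11, slack=3)
Line 3: ['have', 'compound'] (min_width=13, slack=1)
Line 4: ['draw', 'forest'] (min_width=11, slack=3)
Line 5: ['who', 'program'] (min_width=11, slack=3)
Line 6: ['for', 'wind', 'stop'] (min_width=13, slack=1)
Line 7: ['guitar'] (min_width=6, slack=8)

Answer: cloud forest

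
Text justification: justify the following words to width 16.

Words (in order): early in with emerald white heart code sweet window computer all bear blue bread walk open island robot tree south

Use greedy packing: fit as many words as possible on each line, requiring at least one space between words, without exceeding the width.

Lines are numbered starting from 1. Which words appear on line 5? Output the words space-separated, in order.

Answer: all bear blue

Derivation:
Line 1: ['early', 'in', 'with'] (min_width=13, slack=3)
Line 2: ['emerald', 'white'] (min_width=13, slack=3)
Line 3: ['heart', 'code', 'sweet'] (min_width=16, slack=0)
Line 4: ['window', 'computer'] (min_width=15, slack=1)
Line 5: ['all', 'bear', 'blue'] (min_width=13, slack=3)
Line 6: ['bread', 'walk', 'open'] (min_width=15, slack=1)
Line 7: ['island', 'robot'] (min_width=12, slack=4)
Line 8: ['tree', 'south'] (min_width=10, slack=6)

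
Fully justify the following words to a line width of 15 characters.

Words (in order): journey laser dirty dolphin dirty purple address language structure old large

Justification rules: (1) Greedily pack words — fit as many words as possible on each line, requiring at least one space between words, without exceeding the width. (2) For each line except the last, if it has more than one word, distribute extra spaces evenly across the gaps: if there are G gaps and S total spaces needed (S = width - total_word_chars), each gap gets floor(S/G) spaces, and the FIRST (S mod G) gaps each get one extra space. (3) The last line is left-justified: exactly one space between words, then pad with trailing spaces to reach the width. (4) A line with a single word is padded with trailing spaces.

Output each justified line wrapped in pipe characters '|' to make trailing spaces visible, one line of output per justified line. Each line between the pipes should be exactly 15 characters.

Answer: |journey   laser|
|dirty   dolphin|
|dirty    purple|
|address        |
|language       |
|structure   old|
|large          |

Derivation:
Line 1: ['journey', 'laser'] (min_width=13, slack=2)
Line 2: ['dirty', 'dolphin'] (min_width=13, slack=2)
Line 3: ['dirty', 'purple'] (min_width=12, slack=3)
Line 4: ['address'] (min_width=7, slack=8)
Line 5: ['language'] (min_width=8, slack=7)
Line 6: ['structure', 'old'] (min_width=13, slack=2)
Line 7: ['large'] (min_width=5, slack=10)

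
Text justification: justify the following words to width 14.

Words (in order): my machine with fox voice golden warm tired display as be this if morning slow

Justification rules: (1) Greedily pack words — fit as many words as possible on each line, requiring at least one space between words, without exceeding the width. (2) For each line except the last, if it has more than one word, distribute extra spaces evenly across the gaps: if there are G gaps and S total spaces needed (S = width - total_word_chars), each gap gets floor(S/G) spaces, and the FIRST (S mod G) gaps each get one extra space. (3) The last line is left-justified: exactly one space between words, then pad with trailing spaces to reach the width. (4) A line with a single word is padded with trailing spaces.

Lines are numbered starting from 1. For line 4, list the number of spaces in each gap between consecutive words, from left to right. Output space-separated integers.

Line 1: ['my', 'machine'] (min_width=10, slack=4)
Line 2: ['with', 'fox', 'voice'] (min_width=14, slack=0)
Line 3: ['golden', 'warm'] (min_width=11, slack=3)
Line 4: ['tired', 'display'] (min_width=13, slack=1)
Line 5: ['as', 'be', 'this', 'if'] (min_width=13, slack=1)
Line 6: ['morning', 'slow'] (min_width=12, slack=2)

Answer: 2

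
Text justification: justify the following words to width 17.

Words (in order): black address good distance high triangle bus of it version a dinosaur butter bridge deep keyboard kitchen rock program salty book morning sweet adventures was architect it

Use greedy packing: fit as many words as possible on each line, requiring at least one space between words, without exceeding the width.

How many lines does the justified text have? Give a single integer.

Line 1: ['black', 'address'] (min_width=13, slack=4)
Line 2: ['good', 'distance'] (min_width=13, slack=4)
Line 3: ['high', 'triangle', 'bus'] (min_width=17, slack=0)
Line 4: ['of', 'it', 'version', 'a'] (min_width=15, slack=2)
Line 5: ['dinosaur', 'butter'] (min_width=15, slack=2)
Line 6: ['bridge', 'deep'] (min_width=11, slack=6)
Line 7: ['keyboard', 'kitchen'] (min_width=16, slack=1)
Line 8: ['rock', 'program'] (min_width=12, slack=5)
Line 9: ['salty', 'book'] (min_width=10, slack=7)
Line 10: ['morning', 'sweet'] (min_width=13, slack=4)
Line 11: ['adventures', 'was'] (min_width=14, slack=3)
Line 12: ['architect', 'it'] (min_width=12, slack=5)
Total lines: 12

Answer: 12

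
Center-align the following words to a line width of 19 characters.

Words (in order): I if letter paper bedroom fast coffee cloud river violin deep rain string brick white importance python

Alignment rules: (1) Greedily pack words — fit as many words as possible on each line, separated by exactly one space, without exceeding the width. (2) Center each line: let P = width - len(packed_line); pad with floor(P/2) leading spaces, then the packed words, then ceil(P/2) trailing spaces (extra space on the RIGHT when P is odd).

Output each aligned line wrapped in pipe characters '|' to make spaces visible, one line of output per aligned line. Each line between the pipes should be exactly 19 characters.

Answer: | I if letter paper |
|bedroom fast coffee|
|cloud river violin |
| deep rain string  |
|    brick white    |
| importance python |

Derivation:
Line 1: ['I', 'if', 'letter', 'paper'] (min_width=17, slack=2)
Line 2: ['bedroom', 'fast', 'coffee'] (min_width=19, slack=0)
Line 3: ['cloud', 'river', 'violin'] (min_width=18, slack=1)
Line 4: ['deep', 'rain', 'string'] (min_width=16, slack=3)
Line 5: ['brick', 'white'] (min_width=11, slack=8)
Line 6: ['importance', 'python'] (min_width=17, slack=2)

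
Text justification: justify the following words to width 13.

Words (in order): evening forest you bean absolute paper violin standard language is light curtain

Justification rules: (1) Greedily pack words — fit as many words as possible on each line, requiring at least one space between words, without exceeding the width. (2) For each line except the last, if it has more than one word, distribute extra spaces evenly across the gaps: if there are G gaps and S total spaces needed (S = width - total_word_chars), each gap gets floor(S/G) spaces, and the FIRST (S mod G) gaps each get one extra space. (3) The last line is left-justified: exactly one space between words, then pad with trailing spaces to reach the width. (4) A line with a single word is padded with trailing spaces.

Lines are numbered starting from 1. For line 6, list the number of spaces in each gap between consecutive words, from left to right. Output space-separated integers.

Answer: 3

Derivation:
Line 1: ['evening'] (min_width=7, slack=6)
Line 2: ['forest', 'you'] (min_width=10, slack=3)
Line 3: ['bean', 'absolute'] (min_width=13, slack=0)
Line 4: ['paper', 'violin'] (min_width=12, slack=1)
Line 5: ['standard'] (min_width=8, slack=5)
Line 6: ['language', 'is'] (min_width=11, slack=2)
Line 7: ['light', 'curtain'] (min_width=13, slack=0)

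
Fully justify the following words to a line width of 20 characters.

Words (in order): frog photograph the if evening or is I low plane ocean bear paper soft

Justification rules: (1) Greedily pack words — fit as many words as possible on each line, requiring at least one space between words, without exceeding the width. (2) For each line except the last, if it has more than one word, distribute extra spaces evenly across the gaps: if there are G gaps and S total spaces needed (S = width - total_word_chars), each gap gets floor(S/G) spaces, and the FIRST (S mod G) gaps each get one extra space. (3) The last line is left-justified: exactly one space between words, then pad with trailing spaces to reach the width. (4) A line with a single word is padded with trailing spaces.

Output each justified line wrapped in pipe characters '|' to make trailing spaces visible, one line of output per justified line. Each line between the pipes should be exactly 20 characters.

Line 1: ['frog', 'photograph', 'the'] (min_width=19, slack=1)
Line 2: ['if', 'evening', 'or', 'is', 'I'] (min_width=18, slack=2)
Line 3: ['low', 'plane', 'ocean', 'bear'] (min_width=20, slack=0)
Line 4: ['paper', 'soft'] (min_width=10, slack=10)

Answer: |frog  photograph the|
|if  evening  or is I|
|low plane ocean bear|
|paper soft          |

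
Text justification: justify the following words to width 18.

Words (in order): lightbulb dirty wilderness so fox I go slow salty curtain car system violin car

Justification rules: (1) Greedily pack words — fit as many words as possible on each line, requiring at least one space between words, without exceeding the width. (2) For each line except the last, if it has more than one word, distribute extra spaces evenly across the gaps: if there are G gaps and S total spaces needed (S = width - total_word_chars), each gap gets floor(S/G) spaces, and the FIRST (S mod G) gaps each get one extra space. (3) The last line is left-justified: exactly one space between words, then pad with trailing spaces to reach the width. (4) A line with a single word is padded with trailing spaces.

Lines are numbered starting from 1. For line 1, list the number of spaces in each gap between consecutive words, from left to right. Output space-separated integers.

Line 1: ['lightbulb', 'dirty'] (min_width=15, slack=3)
Line 2: ['wilderness', 'so', 'fox'] (min_width=17, slack=1)
Line 3: ['I', 'go', 'slow', 'salty'] (min_width=15, slack=3)
Line 4: ['curtain', 'car', 'system'] (min_width=18, slack=0)
Line 5: ['violin', 'car'] (min_width=10, slack=8)

Answer: 4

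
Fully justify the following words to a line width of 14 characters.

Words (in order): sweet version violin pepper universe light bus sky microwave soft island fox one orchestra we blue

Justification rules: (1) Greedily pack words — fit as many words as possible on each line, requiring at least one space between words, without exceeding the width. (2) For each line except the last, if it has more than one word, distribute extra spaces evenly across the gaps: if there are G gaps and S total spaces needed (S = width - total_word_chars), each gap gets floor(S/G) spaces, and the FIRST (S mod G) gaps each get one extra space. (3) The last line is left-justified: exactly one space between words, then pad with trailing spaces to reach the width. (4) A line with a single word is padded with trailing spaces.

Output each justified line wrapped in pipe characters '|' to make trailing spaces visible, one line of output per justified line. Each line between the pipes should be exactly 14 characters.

Line 1: ['sweet', 'version'] (min_width=13, slack=1)
Line 2: ['violin', 'pepper'] (min_width=13, slack=1)
Line 3: ['universe', 'light'] (min_width=14, slack=0)
Line 4: ['bus', 'sky'] (min_width=7, slack=7)
Line 5: ['microwave', 'soft'] (min_width=14, slack=0)
Line 6: ['island', 'fox', 'one'] (min_width=14, slack=0)
Line 7: ['orchestra', 'we'] (min_width=12, slack=2)
Line 8: ['blue'] (min_width=4, slack=10)

Answer: |sweet  version|
|violin  pepper|
|universe light|
|bus        sky|
|microwave soft|
|island fox one|
|orchestra   we|
|blue          |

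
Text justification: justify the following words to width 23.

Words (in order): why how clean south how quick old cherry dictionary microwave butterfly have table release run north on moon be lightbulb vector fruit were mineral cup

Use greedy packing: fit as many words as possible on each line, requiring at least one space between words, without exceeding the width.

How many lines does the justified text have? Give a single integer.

Line 1: ['why', 'how', 'clean', 'south', 'how'] (min_width=23, slack=0)
Line 2: ['quick', 'old', 'cherry'] (min_width=16, slack=7)
Line 3: ['dictionary', 'microwave'] (min_width=20, slack=3)
Line 4: ['butterfly', 'have', 'table'] (min_width=20, slack=3)
Line 5: ['release', 'run', 'north', 'on'] (min_width=20, slack=3)
Line 6: ['moon', 'be', 'lightbulb'] (min_width=17, slack=6)
Line 7: ['vector', 'fruit', 'were'] (min_width=17, slack=6)
Line 8: ['mineral', 'cup'] (min_width=11, slack=12)
Total lines: 8

Answer: 8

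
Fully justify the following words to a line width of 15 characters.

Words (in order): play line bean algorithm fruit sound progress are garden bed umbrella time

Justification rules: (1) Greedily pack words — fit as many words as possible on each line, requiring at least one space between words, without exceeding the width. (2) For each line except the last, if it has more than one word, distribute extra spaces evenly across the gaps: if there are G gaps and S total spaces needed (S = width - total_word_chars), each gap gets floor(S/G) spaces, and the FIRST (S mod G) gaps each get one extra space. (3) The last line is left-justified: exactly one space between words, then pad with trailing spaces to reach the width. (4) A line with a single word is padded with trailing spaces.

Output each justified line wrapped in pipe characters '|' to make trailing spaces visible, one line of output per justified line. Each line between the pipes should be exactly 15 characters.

Line 1: ['play', 'line', 'bean'] (min_width=14, slack=1)
Line 2: ['algorithm', 'fruit'] (min_width=15, slack=0)
Line 3: ['sound', 'progress'] (min_width=14, slack=1)
Line 4: ['are', 'garden', 'bed'] (min_width=14, slack=1)
Line 5: ['umbrella', 'time'] (min_width=13, slack=2)

Answer: |play  line bean|
|algorithm fruit|
|sound  progress|
|are  garden bed|
|umbrella time  |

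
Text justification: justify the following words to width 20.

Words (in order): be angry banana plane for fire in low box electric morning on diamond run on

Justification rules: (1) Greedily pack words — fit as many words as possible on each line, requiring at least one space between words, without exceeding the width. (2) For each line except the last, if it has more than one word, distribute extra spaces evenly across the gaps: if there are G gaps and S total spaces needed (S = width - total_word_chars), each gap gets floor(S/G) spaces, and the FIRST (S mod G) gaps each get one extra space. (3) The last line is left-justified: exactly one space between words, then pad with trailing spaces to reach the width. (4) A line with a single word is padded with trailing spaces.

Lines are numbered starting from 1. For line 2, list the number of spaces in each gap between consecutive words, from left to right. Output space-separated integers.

Line 1: ['be', 'angry', 'banana'] (min_width=15, slack=5)
Line 2: ['plane', 'for', 'fire', 'in'] (min_width=17, slack=3)
Line 3: ['low', 'box', 'electric'] (min_width=16, slack=4)
Line 4: ['morning', 'on', 'diamond'] (min_width=18, slack=2)
Line 5: ['run', 'on'] (min_width=6, slack=14)

Answer: 2 2 2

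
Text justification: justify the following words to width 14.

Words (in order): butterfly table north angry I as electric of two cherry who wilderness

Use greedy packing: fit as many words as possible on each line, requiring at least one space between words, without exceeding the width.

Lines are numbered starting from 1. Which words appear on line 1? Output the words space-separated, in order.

Answer: butterfly

Derivation:
Line 1: ['butterfly'] (min_width=9, slack=5)
Line 2: ['table', 'north'] (min_width=11, slack=3)
Line 3: ['angry', 'I', 'as'] (min_width=10, slack=4)
Line 4: ['electric', 'of'] (min_width=11, slack=3)
Line 5: ['two', 'cherry', 'who'] (min_width=14, slack=0)
Line 6: ['wilderness'] (min_width=10, slack=4)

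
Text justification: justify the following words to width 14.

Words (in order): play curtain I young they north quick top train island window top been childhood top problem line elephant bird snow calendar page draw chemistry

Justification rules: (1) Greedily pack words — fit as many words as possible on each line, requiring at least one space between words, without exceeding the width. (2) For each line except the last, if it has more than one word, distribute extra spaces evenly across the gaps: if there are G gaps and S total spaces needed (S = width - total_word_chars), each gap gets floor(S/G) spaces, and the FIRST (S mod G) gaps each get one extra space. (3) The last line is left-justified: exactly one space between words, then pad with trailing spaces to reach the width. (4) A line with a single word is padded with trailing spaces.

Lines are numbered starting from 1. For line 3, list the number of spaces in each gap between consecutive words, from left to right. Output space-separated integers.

Line 1: ['play', 'curtain', 'I'] (min_width=14, slack=0)
Line 2: ['young', 'they'] (min_width=10, slack=4)
Line 3: ['north', 'quick'] (min_width=11, slack=3)
Line 4: ['top', 'train'] (min_width=9, slack=5)
Line 5: ['island', 'window'] (min_width=13, slack=1)
Line 6: ['top', 'been'] (min_width=8, slack=6)
Line 7: ['childhood', 'top'] (min_width=13, slack=1)
Line 8: ['problem', 'line'] (min_width=12, slack=2)
Line 9: ['elephant', 'bird'] (min_width=13, slack=1)
Line 10: ['snow', 'calendar'] (min_width=13, slack=1)
Line 11: ['page', 'draw'] (min_width=9, slack=5)
Line 12: ['chemistry'] (min_width=9, slack=5)

Answer: 4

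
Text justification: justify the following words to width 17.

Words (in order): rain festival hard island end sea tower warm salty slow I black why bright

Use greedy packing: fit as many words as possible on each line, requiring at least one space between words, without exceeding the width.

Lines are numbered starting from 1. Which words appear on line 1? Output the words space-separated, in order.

Line 1: ['rain', 'festival'] (min_width=13, slack=4)
Line 2: ['hard', 'island', 'end'] (min_width=15, slack=2)
Line 3: ['sea', 'tower', 'warm'] (min_width=14, slack=3)
Line 4: ['salty', 'slow', 'I'] (min_width=12, slack=5)
Line 5: ['black', 'why', 'bright'] (min_width=16, slack=1)

Answer: rain festival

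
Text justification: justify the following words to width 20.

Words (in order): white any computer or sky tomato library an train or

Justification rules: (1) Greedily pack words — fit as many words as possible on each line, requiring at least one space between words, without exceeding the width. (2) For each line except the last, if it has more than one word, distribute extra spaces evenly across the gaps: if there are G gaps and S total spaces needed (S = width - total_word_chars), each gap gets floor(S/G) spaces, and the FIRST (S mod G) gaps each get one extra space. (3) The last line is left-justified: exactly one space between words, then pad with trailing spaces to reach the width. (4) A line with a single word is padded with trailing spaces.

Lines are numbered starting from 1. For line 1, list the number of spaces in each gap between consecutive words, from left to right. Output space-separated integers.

Answer: 2 2

Derivation:
Line 1: ['white', 'any', 'computer'] (min_width=18, slack=2)
Line 2: ['or', 'sky', 'tomato'] (min_width=13, slack=7)
Line 3: ['library', 'an', 'train', 'or'] (min_width=19, slack=1)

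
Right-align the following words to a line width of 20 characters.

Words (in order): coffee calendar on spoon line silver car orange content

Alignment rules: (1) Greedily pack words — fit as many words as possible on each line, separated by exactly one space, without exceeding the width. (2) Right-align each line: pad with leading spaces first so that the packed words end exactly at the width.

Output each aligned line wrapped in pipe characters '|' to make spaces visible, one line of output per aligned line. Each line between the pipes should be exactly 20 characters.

Answer: |  coffee calendar on|
|   spoon line silver|
|  car orange content|

Derivation:
Line 1: ['coffee', 'calendar', 'on'] (min_width=18, slack=2)
Line 2: ['spoon', 'line', 'silver'] (min_width=17, slack=3)
Line 3: ['car', 'orange', 'content'] (min_width=18, slack=2)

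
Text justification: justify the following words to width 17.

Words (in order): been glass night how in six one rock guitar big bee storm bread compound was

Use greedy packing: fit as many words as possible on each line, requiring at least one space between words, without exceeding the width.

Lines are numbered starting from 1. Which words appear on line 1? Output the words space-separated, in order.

Line 1: ['been', 'glass', 'night'] (min_width=16, slack=1)
Line 2: ['how', 'in', 'six', 'one'] (min_width=14, slack=3)
Line 3: ['rock', 'guitar', 'big'] (min_width=15, slack=2)
Line 4: ['bee', 'storm', 'bread'] (min_width=15, slack=2)
Line 5: ['compound', 'was'] (min_width=12, slack=5)

Answer: been glass night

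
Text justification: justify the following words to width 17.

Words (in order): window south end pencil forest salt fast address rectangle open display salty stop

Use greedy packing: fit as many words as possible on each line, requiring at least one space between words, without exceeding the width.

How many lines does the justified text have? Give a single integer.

Answer: 6

Derivation:
Line 1: ['window', 'south', 'end'] (min_width=16, slack=1)
Line 2: ['pencil', 'forest'] (min_width=13, slack=4)
Line 3: ['salt', 'fast', 'address'] (min_width=17, slack=0)
Line 4: ['rectangle', 'open'] (min_width=14, slack=3)
Line 5: ['display', 'salty'] (min_width=13, slack=4)
Line 6: ['stop'] (min_width=4, slack=13)
Total lines: 6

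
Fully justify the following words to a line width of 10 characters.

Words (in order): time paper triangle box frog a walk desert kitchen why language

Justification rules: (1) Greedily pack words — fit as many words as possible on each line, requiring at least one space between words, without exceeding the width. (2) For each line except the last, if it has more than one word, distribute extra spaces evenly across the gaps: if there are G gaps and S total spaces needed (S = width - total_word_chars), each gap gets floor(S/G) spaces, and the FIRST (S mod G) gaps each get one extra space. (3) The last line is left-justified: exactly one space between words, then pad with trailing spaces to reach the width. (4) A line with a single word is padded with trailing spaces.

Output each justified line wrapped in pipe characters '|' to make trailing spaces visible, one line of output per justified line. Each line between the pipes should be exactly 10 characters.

Answer: |time paper|
|triangle  |
|box frog a|
|walk      |
|desert    |
|kitchen   |
|why       |
|language  |

Derivation:
Line 1: ['time', 'paper'] (min_width=10, slack=0)
Line 2: ['triangle'] (min_width=8, slack=2)
Line 3: ['box', 'frog', 'a'] (min_width=10, slack=0)
Line 4: ['walk'] (min_width=4, slack=6)
Line 5: ['desert'] (min_width=6, slack=4)
Line 6: ['kitchen'] (min_width=7, slack=3)
Line 7: ['why'] (min_width=3, slack=7)
Line 8: ['language'] (min_width=8, slack=2)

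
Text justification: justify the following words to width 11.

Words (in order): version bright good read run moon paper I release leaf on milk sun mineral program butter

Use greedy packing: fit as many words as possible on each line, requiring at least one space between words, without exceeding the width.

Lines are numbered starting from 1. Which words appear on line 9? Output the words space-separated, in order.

Answer: program

Derivation:
Line 1: ['version'] (min_width=7, slack=4)
Line 2: ['bright', 'good'] (min_width=11, slack=0)
Line 3: ['read', 'run'] (min_width=8, slack=3)
Line 4: ['moon', 'paper'] (min_width=10, slack=1)
Line 5: ['I', 'release'] (min_width=9, slack=2)
Line 6: ['leaf', 'on'] (min_width=7, slack=4)
Line 7: ['milk', 'sun'] (min_width=8, slack=3)
Line 8: ['mineral'] (min_width=7, slack=4)
Line 9: ['program'] (min_width=7, slack=4)
Line 10: ['butter'] (min_width=6, slack=5)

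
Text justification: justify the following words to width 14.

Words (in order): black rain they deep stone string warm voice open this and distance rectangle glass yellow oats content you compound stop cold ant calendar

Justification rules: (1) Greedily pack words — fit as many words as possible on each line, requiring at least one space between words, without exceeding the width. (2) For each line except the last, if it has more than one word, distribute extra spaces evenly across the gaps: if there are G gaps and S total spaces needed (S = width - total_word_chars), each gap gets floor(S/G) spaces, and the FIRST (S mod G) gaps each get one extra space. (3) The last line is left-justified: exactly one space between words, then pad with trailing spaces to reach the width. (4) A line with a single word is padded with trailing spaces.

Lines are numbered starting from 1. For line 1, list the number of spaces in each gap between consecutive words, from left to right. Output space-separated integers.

Answer: 5

Derivation:
Line 1: ['black', 'rain'] (min_width=10, slack=4)
Line 2: ['they', 'deep'] (min_width=9, slack=5)
Line 3: ['stone', 'string'] (min_width=12, slack=2)
Line 4: ['warm', 'voice'] (min_width=10, slack=4)
Line 5: ['open', 'this', 'and'] (min_width=13, slack=1)
Line 6: ['distance'] (min_width=8, slack=6)
Line 7: ['rectangle'] (min_width=9, slack=5)
Line 8: ['glass', 'yellow'] (min_width=12, slack=2)
Line 9: ['oats', 'content'] (min_width=12, slack=2)
Line 10: ['you', 'compound'] (min_width=12, slack=2)
Line 11: ['stop', 'cold', 'ant'] (min_width=13, slack=1)
Line 12: ['calendar'] (min_width=8, slack=6)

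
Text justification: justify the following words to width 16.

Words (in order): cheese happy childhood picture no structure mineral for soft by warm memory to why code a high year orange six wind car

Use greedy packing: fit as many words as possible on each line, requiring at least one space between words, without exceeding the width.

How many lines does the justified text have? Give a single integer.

Line 1: ['cheese', 'happy'] (min_width=12, slack=4)
Line 2: ['childhood'] (min_width=9, slack=7)
Line 3: ['picture', 'no'] (min_width=10, slack=6)
Line 4: ['structure'] (min_width=9, slack=7)
Line 5: ['mineral', 'for', 'soft'] (min_width=16, slack=0)
Line 6: ['by', 'warm', 'memory'] (min_width=14, slack=2)
Line 7: ['to', 'why', 'code', 'a'] (min_width=13, slack=3)
Line 8: ['high', 'year', 'orange'] (min_width=16, slack=0)
Line 9: ['six', 'wind', 'car'] (min_width=12, slack=4)
Total lines: 9

Answer: 9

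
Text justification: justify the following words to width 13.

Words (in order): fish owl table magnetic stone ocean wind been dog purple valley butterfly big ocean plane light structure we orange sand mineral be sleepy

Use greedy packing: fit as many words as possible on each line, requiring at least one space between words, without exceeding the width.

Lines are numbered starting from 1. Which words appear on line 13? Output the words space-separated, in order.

Answer: sleepy

Derivation:
Line 1: ['fish', 'owl'] (min_width=8, slack=5)
Line 2: ['table'] (min_width=5, slack=8)
Line 3: ['magnetic'] (min_width=8, slack=5)
Line 4: ['stone', 'ocean'] (min_width=11, slack=2)
Line 5: ['wind', 'been', 'dog'] (min_width=13, slack=0)
Line 6: ['purple', 'valley'] (min_width=13, slack=0)
Line 7: ['butterfly', 'big'] (min_width=13, slack=0)
Line 8: ['ocean', 'plane'] (min_width=11, slack=2)
Line 9: ['light'] (min_width=5, slack=8)
Line 10: ['structure', 'we'] (min_width=12, slack=1)
Line 11: ['orange', 'sand'] (min_width=11, slack=2)
Line 12: ['mineral', 'be'] (min_width=10, slack=3)
Line 13: ['sleepy'] (min_width=6, slack=7)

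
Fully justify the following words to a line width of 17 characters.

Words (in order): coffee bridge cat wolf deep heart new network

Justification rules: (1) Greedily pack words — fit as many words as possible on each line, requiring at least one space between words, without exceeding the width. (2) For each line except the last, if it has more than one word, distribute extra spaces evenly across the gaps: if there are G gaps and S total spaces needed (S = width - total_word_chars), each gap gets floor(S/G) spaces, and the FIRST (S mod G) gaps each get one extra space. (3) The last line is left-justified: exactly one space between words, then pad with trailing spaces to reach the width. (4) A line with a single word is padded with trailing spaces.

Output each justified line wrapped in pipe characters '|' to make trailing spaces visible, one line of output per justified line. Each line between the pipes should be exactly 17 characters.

Answer: |coffee bridge cat|
|wolf  deep  heart|
|new network      |

Derivation:
Line 1: ['coffee', 'bridge', 'cat'] (min_width=17, slack=0)
Line 2: ['wolf', 'deep', 'heart'] (min_width=15, slack=2)
Line 3: ['new', 'network'] (min_width=11, slack=6)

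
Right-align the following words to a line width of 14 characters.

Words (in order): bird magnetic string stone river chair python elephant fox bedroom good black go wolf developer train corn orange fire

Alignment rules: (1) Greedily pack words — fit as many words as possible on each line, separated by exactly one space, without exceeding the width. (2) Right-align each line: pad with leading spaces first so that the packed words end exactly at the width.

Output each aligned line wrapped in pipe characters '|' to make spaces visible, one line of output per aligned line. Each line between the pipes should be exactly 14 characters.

Answer: | bird magnetic|
|  string stone|
|   river chair|
|        python|
|  elephant fox|
|  bedroom good|
| black go wolf|
|     developer|
|    train corn|
|   orange fire|

Derivation:
Line 1: ['bird', 'magnetic'] (min_width=13, slack=1)
Line 2: ['string', 'stone'] (min_width=12, slack=2)
Line 3: ['river', 'chair'] (min_width=11, slack=3)
Line 4: ['python'] (min_width=6, slack=8)
Line 5: ['elephant', 'fox'] (min_width=12, slack=2)
Line 6: ['bedroom', 'good'] (min_width=12, slack=2)
Line 7: ['black', 'go', 'wolf'] (min_width=13, slack=1)
Line 8: ['developer'] (min_width=9, slack=5)
Line 9: ['train', 'corn'] (min_width=10, slack=4)
Line 10: ['orange', 'fire'] (min_width=11, slack=3)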